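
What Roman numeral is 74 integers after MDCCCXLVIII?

MDCCCXLVIII = 1848
1848 + 74 = 1922

MCMXXII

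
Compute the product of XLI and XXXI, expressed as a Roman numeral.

XLI = 41
XXXI = 31
41 × 31 = 1271

MCCLXXI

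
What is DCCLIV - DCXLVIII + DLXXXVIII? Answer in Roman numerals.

DCCLIV = 754, DCXLVIII = 648, DLXXXVIII = 588
754 - 648 = 106
106 + 588 = 694

DCXCIV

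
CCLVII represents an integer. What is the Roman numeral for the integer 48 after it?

CCLVII = 257
257 + 48 = 305

CCCV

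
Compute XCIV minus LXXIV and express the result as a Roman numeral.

XCIV = 94
LXXIV = 74
94 - 74 = 20

XX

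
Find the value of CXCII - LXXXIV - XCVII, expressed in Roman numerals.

CXCII = 192, LXXXIV = 84, XCVII = 97
192 - 84 = 108
108 - 97 = 11

XI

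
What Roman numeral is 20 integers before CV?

CV = 105
105 - 20 = 85

LXXXV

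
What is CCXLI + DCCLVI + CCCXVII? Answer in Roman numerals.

CCXLI = 241, DCCLVI = 756, CCCXVII = 317
241 + 756 = 997
997 + 317 = 1314

MCCCXIV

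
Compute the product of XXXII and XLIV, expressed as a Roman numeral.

XXXII = 32
XLIV = 44
32 × 44 = 1408

MCDVIII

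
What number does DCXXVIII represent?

DCXXVIII: D=500, C=100, X=10, X=10, V=5, I=1, I=1, I=1
500 + 100 + 10 + 10 + 5 + 1 + 1 + 1 = 628

628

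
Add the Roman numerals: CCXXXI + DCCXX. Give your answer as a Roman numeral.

CCXXXI = 231
DCCXX = 720
231 + 720 = 951

CMLI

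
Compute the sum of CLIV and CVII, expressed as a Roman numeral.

CLIV = 154
CVII = 107
154 + 107 = 261

CCLXI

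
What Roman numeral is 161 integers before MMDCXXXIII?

MMDCXXXIII = 2633
2633 - 161 = 2472

MMCDLXXII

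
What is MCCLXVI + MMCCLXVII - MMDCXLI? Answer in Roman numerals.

MCCLXVI = 1266, MMCCLXVII = 2267, MMDCXLI = 2641
1266 + 2267 = 3533
3533 - 2641 = 892

DCCCXCII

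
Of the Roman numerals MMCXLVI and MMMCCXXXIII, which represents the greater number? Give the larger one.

MMCXLVI = 2146
MMMCCXXXIII = 3233
3233 is larger

MMMCCXXXIII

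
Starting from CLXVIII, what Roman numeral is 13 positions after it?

CLXVIII = 168
168 + 13 = 181

CLXXXI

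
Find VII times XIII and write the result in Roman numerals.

VII = 7
XIII = 13
7 × 13 = 91

XCI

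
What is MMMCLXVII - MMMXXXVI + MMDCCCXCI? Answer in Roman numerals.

MMMCLXVII = 3167, MMMXXXVI = 3036, MMDCCCXCI = 2891
3167 - 3036 = 131
131 + 2891 = 3022

MMMXXII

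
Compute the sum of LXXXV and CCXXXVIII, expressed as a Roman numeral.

LXXXV = 85
CCXXXVIII = 238
85 + 238 = 323

CCCXXIII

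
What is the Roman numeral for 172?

Convert 172 to Roman numerals:
  172 contains 1×100 (C)
  72 contains 1×50 (L)
  22 contains 2×10 (XX)
  2 contains 2×1 (II)

CLXXII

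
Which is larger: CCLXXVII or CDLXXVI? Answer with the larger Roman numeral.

CCLXXVII = 277
CDLXXVI = 476
476 is larger

CDLXXVI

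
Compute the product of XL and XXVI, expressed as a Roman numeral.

XL = 40
XXVI = 26
40 × 26 = 1040

MXL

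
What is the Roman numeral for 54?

Convert 54 to Roman numerals:
  54 contains 1×50 (L)
  4 contains 1×4 (IV)

LIV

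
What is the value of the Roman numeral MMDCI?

MMDCI: M=1000, M=1000, D=500, C=100, I=1
1000 + 1000 + 500 + 100 + 1 = 2601

2601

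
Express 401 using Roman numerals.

Convert 401 to Roman numerals:
  401 contains 1×400 (CD)
  1 contains 1×1 (I)

CDI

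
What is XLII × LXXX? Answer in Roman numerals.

XLII = 42
LXXX = 80
42 × 80 = 3360

MMMCCCLX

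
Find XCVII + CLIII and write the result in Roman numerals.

XCVII = 97
CLIII = 153
97 + 153 = 250

CCL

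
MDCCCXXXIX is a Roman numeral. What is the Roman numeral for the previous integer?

MDCCCXXXIX = 1839, so the previous integer is 1839 - 1 = 1838

MDCCCXXXVIII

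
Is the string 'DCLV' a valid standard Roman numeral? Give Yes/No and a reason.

'DCLV': Check the rules: uses only the symbols I, V, X, L, C, D, M; no symbol is repeated more than three times in a row; V, L and D each appear at most once; no smaller symbol precedes a larger one (values never increase from left to right). Value: D (500) + C (100) + L (50) + V (5) = 655. So it is a valid standard Roman numeral.

Yes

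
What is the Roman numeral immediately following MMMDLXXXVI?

MMMDLXXXVI = 3586, so the next integer is 3586 + 1 = 3587

MMMDLXXXVII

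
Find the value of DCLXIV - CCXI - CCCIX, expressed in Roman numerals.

DCLXIV = 664, CCXI = 211, CCCIX = 309
664 - 211 = 453
453 - 309 = 144

CXLIV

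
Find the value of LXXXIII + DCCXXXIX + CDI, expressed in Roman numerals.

LXXXIII = 83, DCCXXXIX = 739, CDI = 401
83 + 739 = 822
822 + 401 = 1223

MCCXXIII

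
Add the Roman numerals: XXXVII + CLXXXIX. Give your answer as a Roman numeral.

XXXVII = 37
CLXXXIX = 189
37 + 189 = 226

CCXXVI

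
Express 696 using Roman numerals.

Convert 696 to Roman numerals:
  696 contains 1×500 (D)
  196 contains 1×100 (C)
  96 contains 1×90 (XC)
  6 contains 1×5 (V)
  1 contains 1×1 (I)

DCXCVI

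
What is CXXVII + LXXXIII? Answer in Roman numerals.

CXXVII = 127
LXXXIII = 83
127 + 83 = 210

CCX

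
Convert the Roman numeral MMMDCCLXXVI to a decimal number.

MMMDCCLXXVI: M=1000, M=1000, M=1000, D=500, C=100, C=100, L=50, X=10, X=10, V=5, I=1
1000 + 1000 + 1000 + 500 + 100 + 100 + 50 + 10 + 10 + 5 + 1 = 3776

3776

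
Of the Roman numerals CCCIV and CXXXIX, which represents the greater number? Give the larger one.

CCCIV = 304
CXXXIX = 139
304 is larger

CCCIV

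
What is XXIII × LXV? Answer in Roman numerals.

XXIII = 23
LXV = 65
23 × 65 = 1495

MCDXCV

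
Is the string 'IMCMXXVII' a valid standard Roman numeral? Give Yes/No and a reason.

'IMCMXXVII': Invalid subtractive combination: IM

No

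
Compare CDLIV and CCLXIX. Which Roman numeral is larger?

CDLIV = 454
CCLXIX = 269
454 is larger

CDLIV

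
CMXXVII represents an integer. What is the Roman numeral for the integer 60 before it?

CMXXVII = 927
927 - 60 = 867

DCCCLXVII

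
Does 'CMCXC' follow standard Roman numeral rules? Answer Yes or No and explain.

'CMCXC': C cannot come right after the subtractive pair CM: once C is subtracted in CM, the next symbol must be smaller than C

No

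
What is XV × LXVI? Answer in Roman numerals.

XV = 15
LXVI = 66
15 × 66 = 990

CMXC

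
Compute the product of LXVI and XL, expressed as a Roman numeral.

LXVI = 66
XL = 40
66 × 40 = 2640

MMDCXL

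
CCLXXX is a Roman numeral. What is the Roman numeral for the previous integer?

CCLXXX = 280, so the previous integer is 280 - 1 = 279

CCLXXIX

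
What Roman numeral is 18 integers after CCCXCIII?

CCCXCIII = 393
393 + 18 = 411

CDXI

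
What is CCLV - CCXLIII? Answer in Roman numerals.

CCLV = 255
CCXLIII = 243
255 - 243 = 12

XII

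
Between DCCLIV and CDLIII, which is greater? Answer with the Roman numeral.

DCCLIV = 754
CDLIII = 453
754 is larger

DCCLIV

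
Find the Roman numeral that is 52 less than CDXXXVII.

CDXXXVII = 437
437 - 52 = 385

CCCLXXXV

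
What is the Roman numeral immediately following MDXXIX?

MDXXIX = 1529, so the next integer is 1529 + 1 = 1530

MDXXX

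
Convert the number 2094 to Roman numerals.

Convert 2094 to Roman numerals:
  2094 contains 2×1000 (MM)
  94 contains 1×90 (XC)
  4 contains 1×4 (IV)

MMXCIV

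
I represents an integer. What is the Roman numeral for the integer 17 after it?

I = 1
1 + 17 = 18

XVIII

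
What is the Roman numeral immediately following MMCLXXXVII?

MMCLXXXVII = 2187; next is 2188

MMCLXXXVIII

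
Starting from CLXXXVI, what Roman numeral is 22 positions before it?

CLXXXVI = 186
186 - 22 = 164

CLXIV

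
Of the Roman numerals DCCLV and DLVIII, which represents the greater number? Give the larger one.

DCCLV = 755
DLVIII = 558
755 is larger

DCCLV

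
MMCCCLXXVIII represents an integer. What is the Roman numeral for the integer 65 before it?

MMCCCLXXVIII = 2378
2378 - 65 = 2313

MMCCCXIII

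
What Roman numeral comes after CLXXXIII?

CLXXXIII = 183, so the next integer is 183 + 1 = 184

CLXXXIV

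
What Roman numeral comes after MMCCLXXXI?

MMCCLXXXI = 2281; next is 2282

MMCCLXXXII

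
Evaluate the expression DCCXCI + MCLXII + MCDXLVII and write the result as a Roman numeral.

DCCXCI = 791, MCLXII = 1162, MCDXLVII = 1447
791 + 1162 = 1953
1953 + 1447 = 3400

MMMCD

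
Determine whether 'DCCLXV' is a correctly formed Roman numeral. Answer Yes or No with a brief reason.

'DCCLXV': Check the rules: uses only the symbols I, V, X, L, C, D, M; no symbol is repeated more than three times in a row; V, L and D each appear at most once; no smaller symbol precedes a larger one (values never increase from left to right). Value: D (500) + C (100) + C (100) + L (50) + X (10) + V (5) = 765. So it is a valid standard Roman numeral.

Yes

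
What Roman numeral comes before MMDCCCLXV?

MMDCCCLXV = 2865, so the previous integer is 2865 - 1 = 2864

MMDCCCLXIV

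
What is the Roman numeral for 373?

Convert 373 to Roman numerals:
  373 contains 3×100 (CCC)
  73 contains 1×50 (L)
  23 contains 2×10 (XX)
  3 contains 3×1 (III)

CCCLXXIII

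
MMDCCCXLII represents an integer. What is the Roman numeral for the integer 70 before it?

MMDCCCXLII = 2842
2842 - 70 = 2772

MMDCCLXXII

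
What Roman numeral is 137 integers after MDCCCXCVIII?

MDCCCXCVIII = 1898
1898 + 137 = 2035

MMXXXV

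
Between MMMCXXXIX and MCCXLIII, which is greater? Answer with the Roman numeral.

MMMCXXXIX = 3139
MCCXLIII = 1243
3139 is larger

MMMCXXXIX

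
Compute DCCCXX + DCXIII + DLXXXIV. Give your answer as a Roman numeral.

DCCCXX = 820, DCXIII = 613, DLXXXIV = 584
820 + 613 = 1433
1433 + 584 = 2017

MMXVII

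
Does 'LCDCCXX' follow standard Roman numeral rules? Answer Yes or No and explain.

'LCDCCXX': Invalid subtractive combination: LC

No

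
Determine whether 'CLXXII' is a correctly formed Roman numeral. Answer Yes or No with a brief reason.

'CLXXII': Check the rules: uses only the symbols I, V, X, L, C, D, M; no symbol is repeated more than three times in a row; V, L and D each appear at most once; no smaller symbol precedes a larger one (values never increase from left to right). Value: C (100) + L (50) + X (10) + X (10) + I (1) + I (1) = 172. So it is a valid standard Roman numeral.

Yes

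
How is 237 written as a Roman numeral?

Convert 237 to Roman numerals:
  237 contains 2×100 (CC)
  37 contains 3×10 (XXX)
  7 contains 1×5 (V)
  2 contains 2×1 (II)

CCXXXVII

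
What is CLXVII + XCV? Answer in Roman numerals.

CLXVII = 167
XCV = 95
167 + 95 = 262

CCLXII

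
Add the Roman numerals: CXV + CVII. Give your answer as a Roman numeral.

CXV = 115
CVII = 107
115 + 107 = 222

CCXXII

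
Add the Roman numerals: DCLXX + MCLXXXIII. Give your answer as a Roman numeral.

DCLXX = 670
MCLXXXIII = 1183
670 + 1183 = 1853

MDCCCLIII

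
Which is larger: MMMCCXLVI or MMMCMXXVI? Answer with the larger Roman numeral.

MMMCCXLVI = 3246
MMMCMXXVI = 3926
3926 is larger

MMMCMXXVI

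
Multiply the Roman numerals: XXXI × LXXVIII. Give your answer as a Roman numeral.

XXXI = 31
LXXVIII = 78
31 × 78 = 2418

MMCDXVIII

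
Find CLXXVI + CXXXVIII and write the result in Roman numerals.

CLXXVI = 176
CXXXVIII = 138
176 + 138 = 314

CCCXIV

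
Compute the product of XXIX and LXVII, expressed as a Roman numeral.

XXIX = 29
LXVII = 67
29 × 67 = 1943

MCMXLIII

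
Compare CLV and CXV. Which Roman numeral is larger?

CLV = 155
CXV = 115
155 is larger

CLV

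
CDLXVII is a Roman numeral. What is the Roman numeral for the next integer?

CDLXVII = 467; next is 468

CDLXVIII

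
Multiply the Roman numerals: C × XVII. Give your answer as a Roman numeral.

C = 100
XVII = 17
100 × 17 = 1700

MDCC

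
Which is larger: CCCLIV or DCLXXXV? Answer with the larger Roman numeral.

CCCLIV = 354
DCLXXXV = 685
685 is larger

DCLXXXV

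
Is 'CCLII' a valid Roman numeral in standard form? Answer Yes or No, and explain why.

'CCLII': Check the rules: uses only the symbols I, V, X, L, C, D, M; no symbol is repeated more than three times in a row; V, L and D each appear at most once; no smaller symbol precedes a larger one (values never increase from left to right). Value: C (100) + C (100) + L (50) + I (1) + I (1) = 252. So it is a valid standard Roman numeral.

Yes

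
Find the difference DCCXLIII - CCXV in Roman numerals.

DCCXLIII = 743
CCXV = 215
743 - 215 = 528

DXXVIII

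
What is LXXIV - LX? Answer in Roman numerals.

LXXIV = 74
LX = 60
74 - 60 = 14

XIV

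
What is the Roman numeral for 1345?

Convert 1345 to Roman numerals:
  1345 contains 1×1000 (M)
  345 contains 3×100 (CCC)
  45 contains 1×40 (XL)
  5 contains 1×5 (V)

MCCCXLV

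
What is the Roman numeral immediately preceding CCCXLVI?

CCCXLVI = 346; previous is 345

CCCXLV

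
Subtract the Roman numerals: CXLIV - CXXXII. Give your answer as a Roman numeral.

CXLIV = 144
CXXXII = 132
144 - 132 = 12

XII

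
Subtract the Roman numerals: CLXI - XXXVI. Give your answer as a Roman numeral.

CLXI = 161
XXXVI = 36
161 - 36 = 125

CXXV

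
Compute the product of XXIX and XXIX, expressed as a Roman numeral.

XXIX = 29
XXIX = 29
29 × 29 = 841

DCCCXLI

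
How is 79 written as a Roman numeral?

Convert 79 to Roman numerals:
  79 contains 1×50 (L)
  29 contains 2×10 (XX)
  9 contains 1×9 (IX)

LXXIX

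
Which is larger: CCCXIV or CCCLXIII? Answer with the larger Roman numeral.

CCCXIV = 314
CCCLXIII = 363
363 is larger

CCCLXIII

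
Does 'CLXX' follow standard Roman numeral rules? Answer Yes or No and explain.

'CLXX': Check the rules: uses only the symbols I, V, X, L, C, D, M; no symbol is repeated more than three times in a row; V, L and D each appear at most once; no smaller symbol precedes a larger one (values never increase from left to right). Value: C (100) + L (50) + X (10) + X (10) = 170. So it is a valid standard Roman numeral.

Yes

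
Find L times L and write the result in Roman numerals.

L = 50
L = 50
50 × 50 = 2500

MMD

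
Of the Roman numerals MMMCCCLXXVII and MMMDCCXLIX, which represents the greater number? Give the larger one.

MMMCCCLXXVII = 3377
MMMDCCXLIX = 3749
3749 is larger

MMMDCCXLIX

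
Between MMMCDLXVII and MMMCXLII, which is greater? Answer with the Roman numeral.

MMMCDLXVII = 3467
MMMCXLII = 3142
3467 is larger

MMMCDLXVII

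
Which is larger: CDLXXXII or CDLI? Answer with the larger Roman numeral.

CDLXXXII = 482
CDLI = 451
482 is larger

CDLXXXII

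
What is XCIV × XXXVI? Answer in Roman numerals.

XCIV = 94
XXXVI = 36
94 × 36 = 3384

MMMCCCLXXXIV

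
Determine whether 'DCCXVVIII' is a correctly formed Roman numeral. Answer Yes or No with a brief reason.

'DCCXVVIII': V should not appear more than once

No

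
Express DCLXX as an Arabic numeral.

DCLXX: D=500, C=100, L=50, X=10, X=10
500 + 100 + 50 + 10 + 10 = 670

670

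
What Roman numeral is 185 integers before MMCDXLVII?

MMCDXLVII = 2447
2447 - 185 = 2262

MMCCLXII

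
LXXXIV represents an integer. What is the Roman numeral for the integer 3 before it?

LXXXIV = 84
84 - 3 = 81

LXXXI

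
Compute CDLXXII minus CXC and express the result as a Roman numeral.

CDLXXII = 472
CXC = 190
472 - 190 = 282

CCLXXXII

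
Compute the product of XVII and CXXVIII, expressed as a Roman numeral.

XVII = 17
CXXVIII = 128
17 × 128 = 2176

MMCLXXVI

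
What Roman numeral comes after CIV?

CIV = 104; next is 105

CV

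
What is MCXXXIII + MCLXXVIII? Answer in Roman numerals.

MCXXXIII = 1133
MCLXXVIII = 1178
1133 + 1178 = 2311

MMCCCXI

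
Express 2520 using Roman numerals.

Convert 2520 to Roman numerals:
  2520 contains 2×1000 (MM)
  520 contains 1×500 (D)
  20 contains 2×10 (XX)

MMDXX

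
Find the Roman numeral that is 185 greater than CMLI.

CMLI = 951
951 + 185 = 1136

MCXXXVI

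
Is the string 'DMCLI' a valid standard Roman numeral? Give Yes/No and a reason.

'DMCLI': Invalid subtractive combination: DM

No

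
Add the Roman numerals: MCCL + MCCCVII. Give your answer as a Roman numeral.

MCCL = 1250
MCCCVII = 1307
1250 + 1307 = 2557

MMDLVII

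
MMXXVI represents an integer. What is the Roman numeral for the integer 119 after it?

MMXXVI = 2026
2026 + 119 = 2145

MMCXLV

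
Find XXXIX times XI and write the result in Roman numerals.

XXXIX = 39
XI = 11
39 × 11 = 429

CDXXIX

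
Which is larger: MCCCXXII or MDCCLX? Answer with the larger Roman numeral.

MCCCXXII = 1322
MDCCLX = 1760
1760 is larger

MDCCLX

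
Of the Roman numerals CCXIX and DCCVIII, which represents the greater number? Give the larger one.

CCXIX = 219
DCCVIII = 708
708 is larger

DCCVIII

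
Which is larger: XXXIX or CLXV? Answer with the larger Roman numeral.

XXXIX = 39
CLXV = 165
165 is larger

CLXV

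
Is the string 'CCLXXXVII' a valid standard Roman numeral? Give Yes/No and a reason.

'CCLXXXVII': Check the rules: uses only the symbols I, V, X, L, C, D, M; no symbol is repeated more than three times in a row; V, L and D each appear at most once; no smaller symbol precedes a larger one (values never increase from left to right). Value: C (100) + C (100) + L (50) + X (10) + X (10) + X (10) + V (5) + I (1) + I (1) = 287. So it is a valid standard Roman numeral.

Yes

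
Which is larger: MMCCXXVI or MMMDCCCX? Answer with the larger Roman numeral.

MMCCXXVI = 2226
MMMDCCCX = 3810
3810 is larger

MMMDCCCX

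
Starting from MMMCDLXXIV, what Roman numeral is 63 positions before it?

MMMCDLXXIV = 3474
3474 - 63 = 3411

MMMCDXI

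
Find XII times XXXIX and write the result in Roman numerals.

XII = 12
XXXIX = 39
12 × 39 = 468

CDLXVIII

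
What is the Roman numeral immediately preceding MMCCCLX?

MMCCCLX = 2360; previous is 2359

MMCCCLIX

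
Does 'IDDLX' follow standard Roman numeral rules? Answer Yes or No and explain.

'IDDLX': D should not appear more than once

No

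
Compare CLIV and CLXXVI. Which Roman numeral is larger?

CLIV = 154
CLXXVI = 176
176 is larger

CLXXVI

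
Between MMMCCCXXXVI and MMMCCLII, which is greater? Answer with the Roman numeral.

MMMCCCXXXVI = 3336
MMMCCLII = 3252
3336 is larger

MMMCCCXXXVI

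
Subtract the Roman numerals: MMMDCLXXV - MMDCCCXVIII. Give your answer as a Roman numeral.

MMMDCLXXV = 3675
MMDCCCXVIII = 2818
3675 - 2818 = 857

DCCCLVII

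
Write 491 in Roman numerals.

Convert 491 to Roman numerals:
  491 contains 1×400 (CD)
  91 contains 1×90 (XC)
  1 contains 1×1 (I)

CDXCI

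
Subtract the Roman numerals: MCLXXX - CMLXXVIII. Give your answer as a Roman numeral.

MCLXXX = 1180
CMLXXVIII = 978
1180 - 978 = 202

CCII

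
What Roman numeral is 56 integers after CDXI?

CDXI = 411
411 + 56 = 467

CDLXVII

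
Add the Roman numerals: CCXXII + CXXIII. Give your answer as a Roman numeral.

CCXXII = 222
CXXIII = 123
222 + 123 = 345

CCCXLV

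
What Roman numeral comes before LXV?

LXV = 65; previous is 64

LXIV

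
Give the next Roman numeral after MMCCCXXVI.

MMCCCXXVI = 2326; next is 2327

MMCCCXXVII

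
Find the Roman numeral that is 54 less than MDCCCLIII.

MDCCCLIII = 1853
1853 - 54 = 1799

MDCCXCIX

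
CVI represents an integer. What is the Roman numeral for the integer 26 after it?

CVI = 106
106 + 26 = 132

CXXXII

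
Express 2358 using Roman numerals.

Convert 2358 to Roman numerals:
  2358 contains 2×1000 (MM)
  358 contains 3×100 (CCC)
  58 contains 1×50 (L)
  8 contains 1×5 (V)
  3 contains 3×1 (III)

MMCCCLVIII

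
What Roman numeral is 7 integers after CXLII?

CXLII = 142
142 + 7 = 149

CXLIX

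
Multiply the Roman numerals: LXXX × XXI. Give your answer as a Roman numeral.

LXXX = 80
XXI = 21
80 × 21 = 1680

MDCLXXX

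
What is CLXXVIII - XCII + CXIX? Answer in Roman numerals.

CLXXVIII = 178, XCII = 92, CXIX = 119
178 - 92 = 86
86 + 119 = 205

CCV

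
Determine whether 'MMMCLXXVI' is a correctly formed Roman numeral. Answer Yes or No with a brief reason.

'MMMCLXXVI': Check the rules: uses only the symbols I, V, X, L, C, D, M; no symbol is repeated more than three times in a row; V, L and D each appear at most once; no smaller symbol precedes a larger one (values never increase from left to right). Value: M (1000) + M (1000) + M (1000) + C (100) + L (50) + X (10) + X (10) + V (5) + I (1) = 3176. So it is a valid standard Roman numeral.

Yes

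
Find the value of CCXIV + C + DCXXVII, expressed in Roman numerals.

CCXIV = 214, C = 100, DCXXVII = 627
214 + 100 = 314
314 + 627 = 941

CMXLI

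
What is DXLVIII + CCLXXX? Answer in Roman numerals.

DXLVIII = 548
CCLXXX = 280
548 + 280 = 828

DCCCXXVIII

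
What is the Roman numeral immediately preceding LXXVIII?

LXXVIII = 78; previous is 77

LXXVII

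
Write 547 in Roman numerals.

Convert 547 to Roman numerals:
  547 contains 1×500 (D)
  47 contains 1×40 (XL)
  7 contains 1×5 (V)
  2 contains 2×1 (II)

DXLVII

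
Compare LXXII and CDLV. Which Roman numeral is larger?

LXXII = 72
CDLV = 455
455 is larger

CDLV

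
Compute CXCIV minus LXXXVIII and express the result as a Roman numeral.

CXCIV = 194
LXXXVIII = 88
194 - 88 = 106

CVI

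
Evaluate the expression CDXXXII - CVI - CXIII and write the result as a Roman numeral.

CDXXXII = 432, CVI = 106, CXIII = 113
432 - 106 = 326
326 - 113 = 213

CCXIII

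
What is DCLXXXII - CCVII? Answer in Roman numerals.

DCLXXXII = 682
CCVII = 207
682 - 207 = 475

CDLXXV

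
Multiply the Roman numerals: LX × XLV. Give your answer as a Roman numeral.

LX = 60
XLV = 45
60 × 45 = 2700

MMDCC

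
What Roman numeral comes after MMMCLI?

MMMCLI = 3151; next is 3152

MMMCLII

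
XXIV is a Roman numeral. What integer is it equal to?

XXIV: X=10, X=10, IV=4
10 + 10 + 4 = 24

24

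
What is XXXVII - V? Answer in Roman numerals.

XXXVII = 37
V = 5
37 - 5 = 32

XXXII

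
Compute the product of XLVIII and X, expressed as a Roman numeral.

XLVIII = 48
X = 10
48 × 10 = 480

CDLXXX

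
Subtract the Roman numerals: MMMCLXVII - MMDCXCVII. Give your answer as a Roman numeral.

MMMCLXVII = 3167
MMDCXCVII = 2697
3167 - 2697 = 470

CDLXX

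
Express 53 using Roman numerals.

Convert 53 to Roman numerals:
  53 contains 1×50 (L)
  3 contains 3×1 (III)

LIII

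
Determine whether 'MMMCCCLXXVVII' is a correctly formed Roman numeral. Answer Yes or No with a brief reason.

'MMMCCCLXXVVII': V should not appear more than once

No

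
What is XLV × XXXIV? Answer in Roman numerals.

XLV = 45
XXXIV = 34
45 × 34 = 1530

MDXXX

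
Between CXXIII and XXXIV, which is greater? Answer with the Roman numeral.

CXXIII = 123
XXXIV = 34
123 is larger

CXXIII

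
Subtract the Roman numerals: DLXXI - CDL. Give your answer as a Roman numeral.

DLXXI = 571
CDL = 450
571 - 450 = 121

CXXI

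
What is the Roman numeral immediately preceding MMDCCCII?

MMDCCCII = 2802, so the previous integer is 2802 - 1 = 2801

MMDCCCI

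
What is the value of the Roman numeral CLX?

CLX: C=100, L=50, X=10
100 + 50 + 10 = 160

160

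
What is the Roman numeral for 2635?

Convert 2635 to Roman numerals:
  2635 contains 2×1000 (MM)
  635 contains 1×500 (D)
  135 contains 1×100 (C)
  35 contains 3×10 (XXX)
  5 contains 1×5 (V)

MMDCXXXV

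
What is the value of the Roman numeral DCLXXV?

DCLXXV: D=500, C=100, L=50, X=10, X=10, V=5
500 + 100 + 50 + 10 + 10 + 5 = 675

675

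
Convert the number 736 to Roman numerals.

Convert 736 to Roman numerals:
  736 contains 1×500 (D)
  236 contains 2×100 (CC)
  36 contains 3×10 (XXX)
  6 contains 1×5 (V)
  1 contains 1×1 (I)

DCCXXXVI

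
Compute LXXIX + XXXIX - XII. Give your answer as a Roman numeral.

LXXIX = 79, XXXIX = 39, XII = 12
79 + 39 = 118
118 - 12 = 106

CVI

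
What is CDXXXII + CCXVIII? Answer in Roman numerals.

CDXXXII = 432
CCXVIII = 218
432 + 218 = 650

DCL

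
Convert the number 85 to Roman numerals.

Convert 85 to Roman numerals:
  85 contains 1×50 (L)
  35 contains 3×10 (XXX)
  5 contains 1×5 (V)

LXXXV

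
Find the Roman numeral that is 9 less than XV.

XV = 15
15 - 9 = 6

VI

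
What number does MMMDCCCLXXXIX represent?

MMMDCCCLXXXIX: M=1000, M=1000, M=1000, D=500, C=100, C=100, C=100, L=50, X=10, X=10, X=10, IX=9
1000 + 1000 + 1000 + 500 + 100 + 100 + 100 + 50 + 10 + 10 + 10 + 9 = 3889

3889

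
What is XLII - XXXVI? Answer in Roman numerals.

XLII = 42
XXXVI = 36
42 - 36 = 6

VI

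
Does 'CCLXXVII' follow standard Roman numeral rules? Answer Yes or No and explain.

'CCLXXVII': Check the rules: uses only the symbols I, V, X, L, C, D, M; no symbol is repeated more than three times in a row; V, L and D each appear at most once; no smaller symbol precedes a larger one (values never increase from left to right). Value: C (100) + C (100) + L (50) + X (10) + X (10) + V (5) + I (1) + I (1) = 277. So it is a valid standard Roman numeral.

Yes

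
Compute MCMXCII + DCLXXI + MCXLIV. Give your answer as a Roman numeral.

MCMXCII = 1992, DCLXXI = 671, MCXLIV = 1144
1992 + 671 = 2663
2663 + 1144 = 3807

MMMDCCCVII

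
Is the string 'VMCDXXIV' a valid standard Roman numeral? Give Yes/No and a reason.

'VMCDXXIV': V should not appear more than once

No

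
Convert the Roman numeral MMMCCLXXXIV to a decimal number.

MMMCCLXXXIV: M=1000, M=1000, M=1000, C=100, C=100, L=50, X=10, X=10, X=10, IV=4
1000 + 1000 + 1000 + 100 + 100 + 50 + 10 + 10 + 10 + 4 = 3284

3284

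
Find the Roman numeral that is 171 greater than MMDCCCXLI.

MMDCCCXLI = 2841
2841 + 171 = 3012

MMMXII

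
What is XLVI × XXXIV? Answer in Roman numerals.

XLVI = 46
XXXIV = 34
46 × 34 = 1564

MDLXIV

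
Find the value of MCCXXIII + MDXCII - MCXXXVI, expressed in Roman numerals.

MCCXXIII = 1223, MDXCII = 1592, MCXXXVI = 1136
1223 + 1592 = 2815
2815 - 1136 = 1679

MDCLXXIX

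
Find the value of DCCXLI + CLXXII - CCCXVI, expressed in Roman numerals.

DCCXLI = 741, CLXXII = 172, CCCXVI = 316
741 + 172 = 913
913 - 316 = 597

DXCVII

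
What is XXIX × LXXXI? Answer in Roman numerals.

XXIX = 29
LXXXI = 81
29 × 81 = 2349

MMCCCXLIX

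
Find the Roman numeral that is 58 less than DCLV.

DCLV = 655
655 - 58 = 597

DXCVII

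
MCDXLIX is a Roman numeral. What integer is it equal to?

MCDXLIX: M=1000, CD=400, XL=40, IX=9
1000 + 400 + 40 + 9 = 1449

1449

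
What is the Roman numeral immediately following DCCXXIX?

DCCXXIX = 729, so the next integer is 729 + 1 = 730

DCCXXX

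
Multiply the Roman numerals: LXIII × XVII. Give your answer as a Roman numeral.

LXIII = 63
XVII = 17
63 × 17 = 1071

MLXXI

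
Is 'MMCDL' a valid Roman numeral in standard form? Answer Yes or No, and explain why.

'MMCDL': Check the rules: uses only the symbols I, V, X, L, C, D, M; no symbol is repeated more than three times in a row; V, L and D each appear at most once; the only place a smaller symbol precedes a larger one is the allowed subtractive pair CD, the symbol right after such a pair (if any) is smaller than the pair's first symbol, and otherwise the values never increase from left to right. Value: M (1000) + M (1000) + CD (400) + L (50) = 2450. So it is a valid standard Roman numeral.

Yes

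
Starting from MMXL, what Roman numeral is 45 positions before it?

MMXL = 2040
2040 - 45 = 1995

MCMXCV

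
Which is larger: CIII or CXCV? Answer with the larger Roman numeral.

CIII = 103
CXCV = 195
195 is larger

CXCV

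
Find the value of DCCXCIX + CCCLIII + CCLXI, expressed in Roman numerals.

DCCXCIX = 799, CCCLIII = 353, CCLXI = 261
799 + 353 = 1152
1152 + 261 = 1413

MCDXIII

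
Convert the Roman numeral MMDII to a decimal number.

MMDII: M=1000, M=1000, D=500, I=1, I=1
1000 + 1000 + 500 + 1 + 1 = 2502

2502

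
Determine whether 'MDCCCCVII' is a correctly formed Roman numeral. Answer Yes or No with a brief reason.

'MDCCCCVII': More than 3 consecutive C's

No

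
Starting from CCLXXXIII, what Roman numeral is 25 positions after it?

CCLXXXIII = 283
283 + 25 = 308

CCCVIII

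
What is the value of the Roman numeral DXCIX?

DXCIX: D=500, XC=90, IX=9
500 + 90 + 9 = 599

599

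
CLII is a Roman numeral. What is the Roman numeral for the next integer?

CLII = 152; next is 153

CLIII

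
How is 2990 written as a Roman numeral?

Convert 2990 to Roman numerals:
  2990 contains 2×1000 (MM)
  990 contains 1×900 (CM)
  90 contains 1×90 (XC)

MMCMXC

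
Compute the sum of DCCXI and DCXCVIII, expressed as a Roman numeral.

DCCXI = 711
DCXCVIII = 698
711 + 698 = 1409

MCDIX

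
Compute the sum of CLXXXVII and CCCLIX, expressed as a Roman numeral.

CLXXXVII = 187
CCCLIX = 359
187 + 359 = 546

DXLVI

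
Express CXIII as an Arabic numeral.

CXIII: C=100, X=10, I=1, I=1, I=1
100 + 10 + 1 + 1 + 1 = 113

113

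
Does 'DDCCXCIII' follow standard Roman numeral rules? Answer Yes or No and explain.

'DDCCXCIII': D should not appear more than once

No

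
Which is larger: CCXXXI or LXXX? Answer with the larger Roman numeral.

CCXXXI = 231
LXXX = 80
231 is larger

CCXXXI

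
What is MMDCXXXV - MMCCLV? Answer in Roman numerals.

MMDCXXXV = 2635
MMCCLV = 2255
2635 - 2255 = 380

CCCLXXX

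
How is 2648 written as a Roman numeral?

Convert 2648 to Roman numerals:
  2648 contains 2×1000 (MM)
  648 contains 1×500 (D)
  148 contains 1×100 (C)
  48 contains 1×40 (XL)
  8 contains 1×5 (V)
  3 contains 3×1 (III)

MMDCXLVIII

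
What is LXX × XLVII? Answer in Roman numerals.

LXX = 70
XLVII = 47
70 × 47 = 3290

MMMCCXC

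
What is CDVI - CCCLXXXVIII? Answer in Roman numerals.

CDVI = 406
CCCLXXXVIII = 388
406 - 388 = 18

XVIII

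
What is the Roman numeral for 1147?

Convert 1147 to Roman numerals:
  1147 contains 1×1000 (M)
  147 contains 1×100 (C)
  47 contains 1×40 (XL)
  7 contains 1×5 (V)
  2 contains 2×1 (II)

MCXLVII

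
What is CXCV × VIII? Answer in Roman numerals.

CXCV = 195
VIII = 8
195 × 8 = 1560

MDLX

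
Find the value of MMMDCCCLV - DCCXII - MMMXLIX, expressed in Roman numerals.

MMMDCCCLV = 3855, DCCXII = 712, MMMXLIX = 3049
3855 - 712 = 3143
3143 - 3049 = 94

XCIV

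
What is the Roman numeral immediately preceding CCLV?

CCLV = 255; previous is 254

CCLIV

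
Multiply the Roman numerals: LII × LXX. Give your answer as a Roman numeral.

LII = 52
LXX = 70
52 × 70 = 3640

MMMDCXL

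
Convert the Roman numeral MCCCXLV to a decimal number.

MCCCXLV: M=1000, C=100, C=100, C=100, XL=40, V=5
1000 + 100 + 100 + 100 + 40 + 5 = 1345

1345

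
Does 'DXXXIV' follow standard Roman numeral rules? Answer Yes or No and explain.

'DXXXIV': Check the rules: uses only the symbols I, V, X, L, C, D, M; no symbol is repeated more than three times in a row; V, L and D each appear at most once; the only place a smaller symbol precedes a larger one is the allowed subtractive pair IV, the symbol right after such a pair (if any) is smaller than the pair's first symbol, and otherwise the values never increase from left to right. Value: D (500) + X (10) + X (10) + X (10) + IV (4) = 534. So it is a valid standard Roman numeral.

Yes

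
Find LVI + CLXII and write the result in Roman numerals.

LVI = 56
CLXII = 162
56 + 162 = 218

CCXVIII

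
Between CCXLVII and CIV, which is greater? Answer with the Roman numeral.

CCXLVII = 247
CIV = 104
247 is larger

CCXLVII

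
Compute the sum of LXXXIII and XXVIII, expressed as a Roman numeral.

LXXXIII = 83
XXVIII = 28
83 + 28 = 111

CXI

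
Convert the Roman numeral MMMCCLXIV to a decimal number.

MMMCCLXIV: M=1000, M=1000, M=1000, C=100, C=100, L=50, X=10, IV=4
1000 + 1000 + 1000 + 100 + 100 + 50 + 10 + 4 = 3264

3264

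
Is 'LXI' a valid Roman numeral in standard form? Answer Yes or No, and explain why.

'LXI': Check the rules: uses only the symbols I, V, X, L, C, D, M; no symbol is repeated more than three times in a row; V, L and D each appear at most once; no smaller symbol precedes a larger one (values never increase from left to right). Value: L (50) + X (10) + I (1) = 61. So it is a valid standard Roman numeral.

Yes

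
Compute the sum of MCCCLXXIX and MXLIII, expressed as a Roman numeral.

MCCCLXXIX = 1379
MXLIII = 1043
1379 + 1043 = 2422

MMCDXXII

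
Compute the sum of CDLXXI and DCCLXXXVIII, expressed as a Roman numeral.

CDLXXI = 471
DCCLXXXVIII = 788
471 + 788 = 1259

MCCLIX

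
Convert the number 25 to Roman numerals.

Convert 25 to Roman numerals:
  25 contains 2×10 (XX)
  5 contains 1×5 (V)

XXV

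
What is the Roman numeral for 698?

Convert 698 to Roman numerals:
  698 contains 1×500 (D)
  198 contains 1×100 (C)
  98 contains 1×90 (XC)
  8 contains 1×5 (V)
  3 contains 3×1 (III)

DCXCVIII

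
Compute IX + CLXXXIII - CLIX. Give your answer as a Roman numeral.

IX = 9, CLXXXIII = 183, CLIX = 159
9 + 183 = 192
192 - 159 = 33

XXXIII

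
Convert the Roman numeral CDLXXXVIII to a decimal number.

CDLXXXVIII: CD=400, L=50, X=10, X=10, X=10, V=5, I=1, I=1, I=1
400 + 50 + 10 + 10 + 10 + 5 + 1 + 1 + 1 = 488

488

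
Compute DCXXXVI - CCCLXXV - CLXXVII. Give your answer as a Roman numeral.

DCXXXVI = 636, CCCLXXV = 375, CLXXVII = 177
636 - 375 = 261
261 - 177 = 84

LXXXIV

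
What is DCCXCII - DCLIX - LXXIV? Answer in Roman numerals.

DCCXCII = 792, DCLIX = 659, LXXIV = 74
792 - 659 = 133
133 - 74 = 59

LIX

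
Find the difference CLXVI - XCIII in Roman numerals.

CLXVI = 166
XCIII = 93
166 - 93 = 73

LXXIII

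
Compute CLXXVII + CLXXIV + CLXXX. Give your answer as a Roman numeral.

CLXXVII = 177, CLXXIV = 174, CLXXX = 180
177 + 174 = 351
351 + 180 = 531

DXXXI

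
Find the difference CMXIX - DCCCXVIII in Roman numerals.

CMXIX = 919
DCCCXVIII = 818
919 - 818 = 101

CI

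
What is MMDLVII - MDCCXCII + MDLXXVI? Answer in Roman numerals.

MMDLVII = 2557, MDCCXCII = 1792, MDLXXVI = 1576
2557 - 1792 = 765
765 + 1576 = 2341

MMCCCXLI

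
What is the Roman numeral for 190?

Convert 190 to Roman numerals:
  190 contains 1×100 (C)
  90 contains 1×90 (XC)

CXC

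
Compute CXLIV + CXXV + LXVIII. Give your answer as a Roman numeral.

CXLIV = 144, CXXV = 125, LXVIII = 68
144 + 125 = 269
269 + 68 = 337

CCCXXXVII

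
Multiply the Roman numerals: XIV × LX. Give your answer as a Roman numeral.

XIV = 14
LX = 60
14 × 60 = 840

DCCCXL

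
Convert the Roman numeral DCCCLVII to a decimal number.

DCCCLVII: D=500, C=100, C=100, C=100, L=50, V=5, I=1, I=1
500 + 100 + 100 + 100 + 50 + 5 + 1 + 1 = 857

857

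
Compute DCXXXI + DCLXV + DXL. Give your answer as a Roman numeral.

DCXXXI = 631, DCLXV = 665, DXL = 540
631 + 665 = 1296
1296 + 540 = 1836

MDCCCXXXVI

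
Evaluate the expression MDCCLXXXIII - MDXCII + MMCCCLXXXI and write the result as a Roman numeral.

MDCCLXXXIII = 1783, MDXCII = 1592, MMCCCLXXXI = 2381
1783 - 1592 = 191
191 + 2381 = 2572

MMDLXXII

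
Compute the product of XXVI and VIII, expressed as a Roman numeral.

XXVI = 26
VIII = 8
26 × 8 = 208

CCVIII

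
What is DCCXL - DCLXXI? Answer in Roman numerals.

DCCXL = 740
DCLXXI = 671
740 - 671 = 69

LXIX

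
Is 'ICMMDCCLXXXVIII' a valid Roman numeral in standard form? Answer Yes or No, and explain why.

'ICMMDCCLXXXVIII': Invalid subtractive combination: IC

No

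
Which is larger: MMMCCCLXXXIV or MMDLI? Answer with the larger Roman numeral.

MMMCCCLXXXIV = 3384
MMDLI = 2551
3384 is larger

MMMCCCLXXXIV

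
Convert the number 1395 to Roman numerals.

Convert 1395 to Roman numerals:
  1395 contains 1×1000 (M)
  395 contains 3×100 (CCC)
  95 contains 1×90 (XC)
  5 contains 1×5 (V)

MCCCXCV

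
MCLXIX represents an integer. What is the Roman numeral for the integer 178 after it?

MCLXIX = 1169
1169 + 178 = 1347

MCCCXLVII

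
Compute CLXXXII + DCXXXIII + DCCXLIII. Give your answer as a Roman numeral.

CLXXXII = 182, DCXXXIII = 633, DCCXLIII = 743
182 + 633 = 815
815 + 743 = 1558

MDLVIII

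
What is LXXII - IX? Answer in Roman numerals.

LXXII = 72
IX = 9
72 - 9 = 63

LXIII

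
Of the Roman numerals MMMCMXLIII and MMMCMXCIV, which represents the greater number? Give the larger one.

MMMCMXLIII = 3943
MMMCMXCIV = 3994
3994 is larger

MMMCMXCIV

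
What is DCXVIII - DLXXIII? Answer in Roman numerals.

DCXVIII = 618
DLXXIII = 573
618 - 573 = 45

XLV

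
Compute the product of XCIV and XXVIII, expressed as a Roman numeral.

XCIV = 94
XXVIII = 28
94 × 28 = 2632

MMDCXXXII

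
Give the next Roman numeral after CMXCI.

CMXCI = 991, so the next integer is 991 + 1 = 992

CMXCII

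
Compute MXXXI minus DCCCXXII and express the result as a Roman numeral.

MXXXI = 1031
DCCCXXII = 822
1031 - 822 = 209

CCIX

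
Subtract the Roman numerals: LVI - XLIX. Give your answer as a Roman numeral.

LVI = 56
XLIX = 49
56 - 49 = 7

VII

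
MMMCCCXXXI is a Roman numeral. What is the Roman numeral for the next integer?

MMMCCCXXXI = 3331, so the next integer is 3331 + 1 = 3332

MMMCCCXXXII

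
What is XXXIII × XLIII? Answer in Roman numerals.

XXXIII = 33
XLIII = 43
33 × 43 = 1419

MCDXIX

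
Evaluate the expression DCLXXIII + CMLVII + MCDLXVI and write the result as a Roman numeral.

DCLXXIII = 673, CMLVII = 957, MCDLXVI = 1466
673 + 957 = 1630
1630 + 1466 = 3096

MMMXCVI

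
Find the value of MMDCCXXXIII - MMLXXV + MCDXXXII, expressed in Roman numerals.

MMDCCXXXIII = 2733, MMLXXV = 2075, MCDXXXII = 1432
2733 - 2075 = 658
658 + 1432 = 2090

MMXC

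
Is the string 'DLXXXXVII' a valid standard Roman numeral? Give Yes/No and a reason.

'DLXXXXVII': More than 3 consecutive X's

No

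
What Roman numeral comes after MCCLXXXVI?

MCCLXXXVI = 1286; next is 1287

MCCLXXXVII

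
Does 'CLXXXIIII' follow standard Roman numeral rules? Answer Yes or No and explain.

'CLXXXIIII': More than 3 consecutive I's

No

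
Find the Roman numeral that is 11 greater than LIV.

LIV = 54
54 + 11 = 65

LXV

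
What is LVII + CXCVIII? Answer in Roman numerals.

LVII = 57
CXCVIII = 198
57 + 198 = 255

CCLV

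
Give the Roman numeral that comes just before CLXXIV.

CLXXIV = 174; previous is 173

CLXXIII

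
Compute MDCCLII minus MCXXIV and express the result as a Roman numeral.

MDCCLII = 1752
MCXXIV = 1124
1752 - 1124 = 628

DCXXVIII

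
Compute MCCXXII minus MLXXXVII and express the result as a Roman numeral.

MCCXXII = 1222
MLXXXVII = 1087
1222 - 1087 = 135

CXXXV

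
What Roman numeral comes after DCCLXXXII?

DCCLXXXII = 782; next is 783

DCCLXXXIII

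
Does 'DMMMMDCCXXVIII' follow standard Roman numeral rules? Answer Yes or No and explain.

'DMMMMDCCXXVIII': More than 3 consecutive M's

No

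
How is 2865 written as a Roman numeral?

Convert 2865 to Roman numerals:
  2865 contains 2×1000 (MM)
  865 contains 1×500 (D)
  365 contains 3×100 (CCC)
  65 contains 1×50 (L)
  15 contains 1×10 (X)
  5 contains 1×5 (V)

MMDCCCLXV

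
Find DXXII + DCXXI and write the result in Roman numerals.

DXXII = 522
DCXXI = 621
522 + 621 = 1143

MCXLIII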